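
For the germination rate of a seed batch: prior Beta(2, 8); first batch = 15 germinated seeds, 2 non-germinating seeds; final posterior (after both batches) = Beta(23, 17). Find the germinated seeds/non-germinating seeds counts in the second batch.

Sequential conjugate updates are equivalent to a single update on the pooled data, so total successes = posterior α − prior α and total failures = posterior β − prior β.
Total across both batches: 23−2=21 germinated seeds, 17−8=9 non-germinating seeds.
Subtract the first batch: 21−15=6 germinated seeds and 9−2=7 non-germinating seeds.

6 germinated seeds and 7 non-germinating seeds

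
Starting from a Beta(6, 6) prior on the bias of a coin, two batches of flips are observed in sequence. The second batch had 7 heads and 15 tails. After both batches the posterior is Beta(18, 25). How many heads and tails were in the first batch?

Because Beta–binomial updating is additive in the counts, the combined data contributed (α_post−α_prior, β_post−β_prior) successes and failures.
Total across both batches: 18−6=12 heads, 25−6=19 tails.
Subtract the second batch: 12−7=5 heads and 19−15=4 tails.

5 heads and 4 tails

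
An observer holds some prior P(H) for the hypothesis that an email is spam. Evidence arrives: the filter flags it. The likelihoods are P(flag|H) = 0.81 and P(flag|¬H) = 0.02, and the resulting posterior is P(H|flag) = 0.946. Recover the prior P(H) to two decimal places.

P(H) = 0.30

Bayes' rule in odds form gives O(H|E) = O(H)·[P(E|H)/P(E|¬H)], hence O(H) = O(H|E)/LR.
Posterior odds = 0.946/(1−0.946) = 17.5185. LR = 0.81/0.02 = 40.5000.
Prior odds = 17.5185/40.5000 = 0.4326, so P(H) = 0.4326/(1+0.4326) ≈ 0.30.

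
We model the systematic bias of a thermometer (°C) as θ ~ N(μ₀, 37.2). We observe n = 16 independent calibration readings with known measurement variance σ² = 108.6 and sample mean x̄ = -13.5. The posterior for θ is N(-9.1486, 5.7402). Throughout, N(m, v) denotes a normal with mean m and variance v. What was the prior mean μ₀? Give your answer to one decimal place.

μ₀ = 14.7

With known observation variance, the Normal–Normal posterior has precision τ_n = τ₀ + n/σ² and mean μ_n = (τ₀μ₀ + (n/σ²)x̄)/τ_n.
Here τ₀ = 1/37.2 = 0.026882 and τ_data = 16/108.6 = 0.147330, so τ_n = 0.174212.
Rearranging for μ₀: μ₀ = (μ_n·τ_n − τ_data·x̄)/τ₀ = (-9.1486·0.174212 − 0.147330·-13.5) / 0.026882 = 0.395159/0.026882 ≈ 14.7.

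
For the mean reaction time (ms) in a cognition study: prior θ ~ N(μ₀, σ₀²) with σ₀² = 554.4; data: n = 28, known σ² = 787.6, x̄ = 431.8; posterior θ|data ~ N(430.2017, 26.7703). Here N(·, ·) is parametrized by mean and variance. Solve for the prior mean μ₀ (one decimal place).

With known observation variance, the Normal–Normal posterior has precision τ_n = τ₀ + n/σ² and mean μ_n = (τ₀μ₀ + (n/σ²)x̄)/τ_n.
Here τ₀ = 1/554.4 = 0.001804 and τ_data = 28/787.6 = 0.035551, so τ_n = 0.037355.
Rearranging for μ₀: μ₀ = (μ_n·τ_n − τ_data·x̄)/τ₀ = (430.2017·0.037355 − 0.035551·431.8) / 0.001804 = 0.719263/0.001804 ≈ 398.7.

μ₀ = 398.7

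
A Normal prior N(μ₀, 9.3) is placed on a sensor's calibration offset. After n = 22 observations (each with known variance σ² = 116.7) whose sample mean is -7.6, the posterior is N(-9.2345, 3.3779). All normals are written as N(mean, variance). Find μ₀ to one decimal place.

μ₀ = -12.1

The posterior mean is a precision-weighted average: μ_n = (τ₀μ₀ + τ_data·x̄)/(τ₀+τ_data), with τ₀=1/σ₀² and τ_data=n/σ².
Here τ₀ = 1/9.3 = 0.107527 and τ_data = 22/116.7 = 0.188518, so τ_n = 0.296045.
Rearranging for μ₀: μ₀ = (μ_n·τ_n − τ_data·x̄)/τ₀ = (-9.2345·0.296045 − 0.188518·-7.6) / 0.107527 = -1.301091/0.107527 ≈ -12.1.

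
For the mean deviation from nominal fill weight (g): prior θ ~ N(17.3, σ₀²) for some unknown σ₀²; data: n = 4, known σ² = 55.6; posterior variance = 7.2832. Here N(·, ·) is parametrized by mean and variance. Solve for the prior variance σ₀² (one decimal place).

σ₀² = 15.3

For the Normal–Normal model with known σ², precisions add: τ_n = τ₀ + n/σ².
So 1/σ₀² = 1/7.2832 − 4/55.6 = 0.137302 − 0.071942 = 0.065360.
Hence σ₀² = 1/0.065360 ≈ 15.3.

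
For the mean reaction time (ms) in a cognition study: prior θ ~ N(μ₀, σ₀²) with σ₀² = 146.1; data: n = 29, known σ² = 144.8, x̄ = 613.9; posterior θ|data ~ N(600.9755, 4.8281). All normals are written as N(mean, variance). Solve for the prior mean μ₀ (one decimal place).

μ₀ = 222.8

With known observation variance, the Normal–Normal posterior has precision τ_n = τ₀ + n/σ² and mean μ_n = (τ₀μ₀ + (n/σ²)x̄)/τ_n.
Here τ₀ = 1/146.1 = 0.006845 and τ_data = 29/144.8 = 0.200276, so τ_n = 0.207121.
Rearranging for μ₀: μ₀ = (μ_n·τ_n − τ_data·x̄)/τ₀ = (600.9755·0.207121 − 0.200276·613.9) / 0.006845 = 1.525210/0.006845 ≈ 222.8.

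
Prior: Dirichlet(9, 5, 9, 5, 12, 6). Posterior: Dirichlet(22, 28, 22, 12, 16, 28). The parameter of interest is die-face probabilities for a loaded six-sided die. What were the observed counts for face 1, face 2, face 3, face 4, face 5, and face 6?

For a Dirichlet(α) prior with multinomial counts c, the posterior is Dirichlet(α + c) componentwise.
Counts are posterior − prior componentwise: 22−9=13, 28−5=23, 22−9=13, 12−5=7, 16−12=4, 28−6=22.

counts (13, 23, 13, 7, 4, 22)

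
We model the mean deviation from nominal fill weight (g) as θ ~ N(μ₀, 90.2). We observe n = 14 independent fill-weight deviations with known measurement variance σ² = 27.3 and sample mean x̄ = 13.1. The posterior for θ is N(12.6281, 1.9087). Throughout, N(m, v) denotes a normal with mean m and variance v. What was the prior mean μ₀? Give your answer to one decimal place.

The posterior mean is a precision-weighted average: μ_n = (τ₀μ₀ + τ_data·x̄)/(τ₀+τ_data), with τ₀=1/σ₀² and τ_data=n/σ².
Here τ₀ = 1/90.2 = 0.011086 and τ_data = 14/27.3 = 0.512821, so τ_n = 0.523907.
Rearranging for μ₀: μ₀ = (μ_n·τ_n − τ_data·x̄)/τ₀ = (12.6281·0.523907 − 0.512821·13.1) / 0.011086 = -0.102005/0.011086 ≈ -9.2.

μ₀ = -9.2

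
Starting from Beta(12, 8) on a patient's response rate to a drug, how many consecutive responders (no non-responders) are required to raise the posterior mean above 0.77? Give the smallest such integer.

After k responders and 0 non-responders the posterior is Beta(12+k, 8), with mean (12+k)/(12+8+k).
Set (12+k)/(20+k) > 0.77 and solve: k > (0.77·20 − 12)/(1 − 0.77) = 14.783.
The smallest integer exceeding 14.783 is 15.

k = 15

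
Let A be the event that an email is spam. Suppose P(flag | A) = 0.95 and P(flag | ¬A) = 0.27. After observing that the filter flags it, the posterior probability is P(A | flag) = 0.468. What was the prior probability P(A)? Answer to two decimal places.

P(A) = 0.20

In odds form, posterior odds = prior odds × likelihood ratio, so prior odds = posterior odds ÷ LR.
Posterior odds = 0.468/(1−0.468) = 0.8797. LR = 0.95/0.27 = 3.5185.
Prior odds = 0.8797/3.5185 = 0.2500, so P(A) = 0.2500/(1+0.2500) ≈ 0.20.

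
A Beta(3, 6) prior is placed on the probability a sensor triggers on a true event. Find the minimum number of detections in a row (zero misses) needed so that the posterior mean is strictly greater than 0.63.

k = 8

After k detections and 0 misses the posterior is Beta(3+k, 6), with mean (3+k)/(3+6+k).
Set (3+k)/(9+k) > 0.63 and solve: k > (0.63·9 − 3)/(1 − 0.63) = 7.216.
The smallest integer exceeding 7.216 is 8, and checking k=8: (11)/(17) = 0.6471 > 0.63.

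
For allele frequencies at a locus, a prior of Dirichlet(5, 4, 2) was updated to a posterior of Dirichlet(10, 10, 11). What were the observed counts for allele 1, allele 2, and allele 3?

counts (5, 6, 9)

For a Dirichlet(α) prior with multinomial counts c, the posterior is Dirichlet(α + c) componentwise.
Counts are posterior − prior componentwise: 10−5=5, 10−4=6, 11−2=9.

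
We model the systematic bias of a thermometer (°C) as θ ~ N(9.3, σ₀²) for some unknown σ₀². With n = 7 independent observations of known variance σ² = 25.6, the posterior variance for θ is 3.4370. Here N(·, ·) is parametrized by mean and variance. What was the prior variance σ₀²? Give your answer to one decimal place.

For the Normal–Normal model with known σ², precisions add: τ_n = τ₀ + n/σ².
So 1/σ₀² = 1/3.4370 − 7/25.6 = 0.290951 − 0.273438 = 0.017513.
Hence σ₀² = 1/0.017513 ≈ 57.1.

σ₀² = 57.1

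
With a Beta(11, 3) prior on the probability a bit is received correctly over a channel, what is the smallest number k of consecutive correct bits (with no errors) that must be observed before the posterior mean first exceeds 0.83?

After k correct bits and 0 errors the posterior is Beta(11+k, 3), with mean (11+k)/(11+3+k).
Set (11+k)/(14+k) > 0.83 and solve: k > (0.83·14 − 11)/(1 − 0.83) = 3.647.
The smallest integer exceeding 3.647 is 4.

k = 4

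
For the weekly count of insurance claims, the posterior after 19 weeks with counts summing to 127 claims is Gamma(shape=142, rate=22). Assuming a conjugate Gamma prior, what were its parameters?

A Gamma(α, β) prior (rate parametrization) on a Poisson rate with n observations summing to S gives posterior Gamma(α+S, β+n).
So α = 142 − 127 = 15 and β = 22 − 19 = 3.

Gamma(shape=15, rate=3)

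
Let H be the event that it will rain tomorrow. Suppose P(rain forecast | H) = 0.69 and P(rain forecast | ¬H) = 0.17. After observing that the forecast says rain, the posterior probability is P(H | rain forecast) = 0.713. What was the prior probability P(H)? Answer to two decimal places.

Bayes' rule in odds form gives O(H|E) = O(H)·[P(E|H)/P(E|¬H)], hence O(H) = O(H|E)/LR.
Posterior odds = 0.713/(1−0.713) = 2.4843. LR = 0.69/0.17 = 4.0588.
Prior odds = 2.4843/4.0588 = 0.6121, so P(H) = 0.6121/(1+0.6121) ≈ 0.38.

P(H) = 0.38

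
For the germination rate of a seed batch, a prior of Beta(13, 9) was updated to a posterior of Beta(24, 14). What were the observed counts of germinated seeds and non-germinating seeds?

Beta is conjugate to the binomial likelihood: posterior = Beta(a+s, b+f).
Match parameters: s=24−13=11, f=14−9=5.

11 germinated seeds and 5 non-germinating seeds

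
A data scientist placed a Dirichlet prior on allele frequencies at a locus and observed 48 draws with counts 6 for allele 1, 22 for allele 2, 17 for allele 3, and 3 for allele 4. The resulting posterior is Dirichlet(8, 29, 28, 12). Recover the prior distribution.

Dirichlet(2, 7, 11, 9)

For a Dirichlet(α) prior with multinomial counts c, the posterior is Dirichlet(α + c) componentwise.
Subtract each count from the matching posterior parameter: 8−6=2, 29−22=7, 28−17=11, 12−3=9.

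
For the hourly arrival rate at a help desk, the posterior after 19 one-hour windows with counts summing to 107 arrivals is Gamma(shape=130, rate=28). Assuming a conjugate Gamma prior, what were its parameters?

Gamma(shape=23, rate=9)

Gamma–Poisson conjugacy: posterior shape = α + Σxᵢ, posterior rate = β + n.
So α = 130 − 107 = 23 and β = 28 − 19 = 9.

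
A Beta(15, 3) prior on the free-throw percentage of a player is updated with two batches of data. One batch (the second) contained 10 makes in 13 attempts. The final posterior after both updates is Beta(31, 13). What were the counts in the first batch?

Sequential conjugate updates are equivalent to a single update on the pooled data, so total successes = posterior α − prior α and total failures = posterior β − prior β.
Total across both batches: 31−15=16 makes, 13−3=10 misses.
Subtract the second batch: 16−10=6 makes and 10−3=7 misses.

6 makes and 7 misses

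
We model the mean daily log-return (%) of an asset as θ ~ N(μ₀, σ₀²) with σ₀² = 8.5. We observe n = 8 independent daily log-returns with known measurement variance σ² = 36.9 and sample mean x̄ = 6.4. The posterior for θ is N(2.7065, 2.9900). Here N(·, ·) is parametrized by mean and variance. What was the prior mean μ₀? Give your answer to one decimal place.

μ₀ = -4.1

The posterior mean is a precision-weighted average: μ_n = (τ₀μ₀ + τ_data·x̄)/(τ₀+τ_data), with τ₀=1/σ₀² and τ_data=n/σ².
Here τ₀ = 1/8.5 = 0.117647 and τ_data = 8/36.9 = 0.216802, so τ_n = 0.334449.
Rearranging for μ₀: μ₀ = (μ_n·τ_n − τ_data·x̄)/τ₀ = (2.7065·0.334449 − 0.216802·6.4) / 0.117647 = -0.482347/0.117647 ≈ -4.1.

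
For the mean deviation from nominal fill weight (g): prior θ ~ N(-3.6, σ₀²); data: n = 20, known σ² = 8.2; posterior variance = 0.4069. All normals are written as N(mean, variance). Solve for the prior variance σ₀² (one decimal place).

σ₀² = 53.8

Posterior precision equals prior precision plus data precision: 1/σ_n² = 1/σ₀² + n/σ².
So 1/σ₀² = 1/0.4069 − 20/8.2 = 2.457606 − 2.439024 = 0.018582.
Hence σ₀² = 1/0.018582 ≈ 53.8.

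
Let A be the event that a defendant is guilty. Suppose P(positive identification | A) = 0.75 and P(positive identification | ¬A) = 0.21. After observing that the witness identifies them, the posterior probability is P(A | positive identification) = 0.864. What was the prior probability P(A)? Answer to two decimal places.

In odds form, posterior odds = prior odds × likelihood ratio, so prior odds = posterior odds ÷ LR.
Posterior odds = 0.864/(1−0.864) = 6.3529. LR = 0.75/0.21 = 3.5714.
Prior odds = 6.3529/3.5714 = 1.7788, so P(A) = 1.7788/(1+1.7788) ≈ 0.64.

P(A) = 0.64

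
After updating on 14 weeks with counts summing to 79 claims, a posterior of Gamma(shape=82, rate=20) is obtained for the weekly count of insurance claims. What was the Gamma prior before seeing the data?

Gamma–Poisson conjugacy: posterior shape = α + Σxᵢ, posterior rate = β + n.
So α = 82 − 79 = 3 and β = 20 − 14 = 6.

Gamma(shape=3, rate=6)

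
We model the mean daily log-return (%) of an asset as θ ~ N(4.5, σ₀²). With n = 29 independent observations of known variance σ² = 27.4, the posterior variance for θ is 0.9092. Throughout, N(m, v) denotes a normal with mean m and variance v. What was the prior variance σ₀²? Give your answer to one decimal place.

σ₀² = 24.1

For the Normal–Normal model with known σ², precisions add: τ_n = τ₀ + n/σ².
So 1/σ₀² = 1/0.9092 − 29/27.4 = 1.099868 − 1.058394 = 0.041474.
Hence σ₀² = 1/0.041474 ≈ 24.1.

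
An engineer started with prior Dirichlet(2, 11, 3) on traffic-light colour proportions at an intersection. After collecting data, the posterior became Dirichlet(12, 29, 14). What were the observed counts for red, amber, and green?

For a Dirichlet(α) prior with multinomial counts c, the posterior is Dirichlet(α + c) componentwise.
Counts are posterior − prior componentwise: 12−2=10, 29−11=18, 14−3=11.

counts (10, 18, 11)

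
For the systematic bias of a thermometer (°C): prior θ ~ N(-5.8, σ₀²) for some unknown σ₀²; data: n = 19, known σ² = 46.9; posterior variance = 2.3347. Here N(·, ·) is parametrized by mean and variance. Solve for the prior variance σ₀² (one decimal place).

Posterior precision equals prior precision plus data precision: 1/σ_n² = 1/σ₀² + n/σ².
So 1/σ₀² = 1/2.3347 − 19/46.9 = 0.428321 − 0.405117 = 0.023204.
Hence σ₀² = 1/0.023204 ≈ 43.1.

σ₀² = 43.1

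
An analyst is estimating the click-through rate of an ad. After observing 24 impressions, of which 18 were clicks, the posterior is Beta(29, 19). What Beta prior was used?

A Beta(a, b) prior with s successes and f failures in binomial data gives a Beta(a+s, b+f) posterior.
Subtract the data counts: 29−18=11, 19−6=13.

Beta(11, 13)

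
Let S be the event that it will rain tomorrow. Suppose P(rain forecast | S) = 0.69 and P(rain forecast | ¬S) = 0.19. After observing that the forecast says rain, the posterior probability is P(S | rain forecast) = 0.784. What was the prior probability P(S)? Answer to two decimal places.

Bayes' rule in odds form gives O(S|E) = O(S)·[P(E|S)/P(E|¬S)], hence O(S) = O(S|E)/LR.
Posterior odds = 0.784/(1−0.784) = 3.6296. LR = 0.69/0.19 = 3.6316.
Prior odds = 3.6296/3.6316 = 0.9994, so P(S) = 0.9994/(1+0.9994) ≈ 0.50.

P(S) = 0.50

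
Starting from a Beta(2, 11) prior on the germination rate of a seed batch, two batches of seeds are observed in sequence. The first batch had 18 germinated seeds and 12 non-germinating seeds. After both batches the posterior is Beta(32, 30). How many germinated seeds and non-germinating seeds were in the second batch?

Because Beta–binomial updating is additive in the counts, the combined data contributed (α_post−α_prior, β_post−β_prior) successes and failures.
Total across both batches: 32−2=30 germinated seeds, 30−11=19 non-germinating seeds.
Subtract the first batch: 30−18=12 germinated seeds and 19−12=7 non-germinating seeds.

12 germinated seeds and 7 non-germinating seeds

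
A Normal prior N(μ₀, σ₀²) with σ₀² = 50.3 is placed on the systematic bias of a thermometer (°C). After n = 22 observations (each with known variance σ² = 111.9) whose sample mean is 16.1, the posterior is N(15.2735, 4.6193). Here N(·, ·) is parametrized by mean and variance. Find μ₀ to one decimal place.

The posterior mean is a precision-weighted average: μ_n = (τ₀μ₀ + τ_data·x̄)/(τ₀+τ_data), with τ₀=1/σ₀² and τ_data=n/σ².
Here τ₀ = 1/50.3 = 0.019881 and τ_data = 22/111.9 = 0.196604, so τ_n = 0.216485.
Rearranging for μ₀: μ₀ = (μ_n·τ_n − τ_data·x̄)/τ₀ = (15.2735·0.216485 − 0.196604·16.1) / 0.019881 = 0.141159/0.019881 ≈ 7.1.

μ₀ = 7.1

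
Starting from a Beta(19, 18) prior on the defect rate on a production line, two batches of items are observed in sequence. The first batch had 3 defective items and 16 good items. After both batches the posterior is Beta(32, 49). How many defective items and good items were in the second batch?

Sequential conjugate updates are equivalent to a single update on the pooled data, so total successes = posterior α − prior α and total failures = posterior β − prior β.
Total across both batches: 32−19=13 defective items, 49−18=31 good items.
Subtract the first batch: 13−3=10 defective items and 31−16=15 good items.

10 defective items and 15 good items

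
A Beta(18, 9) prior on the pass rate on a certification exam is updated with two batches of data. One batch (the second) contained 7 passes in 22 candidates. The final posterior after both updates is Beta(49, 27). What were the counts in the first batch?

24 passes and 3 failures

Because Beta–binomial updating is additive in the counts, the combined data contributed (α_post−α_prior, β_post−β_prior) successes and failures.
Total across both batches: 49−18=31 passes, 27−9=18 failures.
Subtract the second batch: 31−7=24 passes and 18−15=3 failures.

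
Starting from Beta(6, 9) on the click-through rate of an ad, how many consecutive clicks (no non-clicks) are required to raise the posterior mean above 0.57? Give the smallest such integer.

k = 6

After k clicks and 0 non-clicks the posterior is Beta(6+k, 9), with mean (6+k)/(6+9+k).
Set (6+k)/(15+k) > 0.57 and solve: k > (0.57·15 − 6)/(1 − 0.57) = 5.930.
The smallest integer exceeding 5.930 is 6.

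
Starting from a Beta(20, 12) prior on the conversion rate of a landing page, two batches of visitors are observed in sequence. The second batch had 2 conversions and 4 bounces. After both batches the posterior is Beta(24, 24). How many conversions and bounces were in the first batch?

2 conversions and 8 bounces

Because Beta–binomial updating is additive in the counts, the combined data contributed (α_post−α_prior, β_post−β_prior) successes and failures.
Total across both batches: 24−20=4 conversions, 24−12=12 bounces.
Subtract the second batch: 4−2=2 conversions and 12−4=8 bounces.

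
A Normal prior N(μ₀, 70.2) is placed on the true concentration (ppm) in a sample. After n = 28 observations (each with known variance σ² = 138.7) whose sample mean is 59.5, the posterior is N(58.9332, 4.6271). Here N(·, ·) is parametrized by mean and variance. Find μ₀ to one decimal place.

With known observation variance, the Normal–Normal posterior has precision τ_n = τ₀ + n/σ² and mean μ_n = (τ₀μ₀ + (n/σ²)x̄)/τ_n.
Here τ₀ = 1/70.2 = 0.014245 and τ_data = 28/138.7 = 0.201875, so τ_n = 0.216120.
Rearranging for μ₀: μ₀ = (μ_n·τ_n − τ_data·x̄)/τ₀ = (58.9332·0.216120 − 0.201875·59.5) / 0.014245 = 0.725081/0.014245 ≈ 50.9.

μ₀ = 50.9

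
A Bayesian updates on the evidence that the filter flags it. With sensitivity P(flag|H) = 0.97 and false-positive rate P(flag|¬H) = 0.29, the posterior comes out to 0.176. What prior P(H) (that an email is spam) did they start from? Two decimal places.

P(H) = 0.06

In odds form, posterior odds = prior odds × likelihood ratio, so prior odds = posterior odds ÷ LR.
Posterior odds = 0.176/(1−0.176) = 0.2136. LR = 0.97/0.29 = 3.3448.
Prior odds = 0.2136/3.3448 = 0.0639, so P(H) = 0.0639/(1+0.0639) ≈ 0.06.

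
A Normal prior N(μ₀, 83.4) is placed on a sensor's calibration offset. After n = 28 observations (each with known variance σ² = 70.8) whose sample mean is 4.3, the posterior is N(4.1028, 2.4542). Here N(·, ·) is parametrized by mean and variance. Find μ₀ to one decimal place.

μ₀ = -2.4

The posterior mean is a precision-weighted average: μ_n = (τ₀μ₀ + τ_data·x̄)/(τ₀+τ_data), with τ₀=1/σ₀² and τ_data=n/σ².
Here τ₀ = 1/83.4 = 0.011990 and τ_data = 28/70.8 = 0.395480, so τ_n = 0.407470.
Rearranging for μ₀: μ₀ = (μ_n·τ_n − τ_data·x̄)/τ₀ = (4.1028·0.407470 − 0.395480·4.3) / 0.011990 = -0.028796/0.011990 ≈ -2.4.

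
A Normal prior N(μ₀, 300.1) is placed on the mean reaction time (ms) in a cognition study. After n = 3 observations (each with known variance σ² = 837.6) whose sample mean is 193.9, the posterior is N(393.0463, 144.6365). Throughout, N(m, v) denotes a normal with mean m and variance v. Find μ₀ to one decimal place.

μ₀ = 607.1

With known observation variance, the Normal–Normal posterior has precision τ_n = τ₀ + n/σ² and mean μ_n = (τ₀μ₀ + (n/σ²)x̄)/τ_n.
Here τ₀ = 1/300.1 = 0.003332 and τ_data = 3/837.6 = 0.003582, so τ_n = 0.006914.
Rearranging for μ₀: μ₀ = (μ_n·τ_n − τ_data·x̄)/τ₀ = (393.0463·0.006914 − 0.003582·193.9) / 0.003332 = 2.022972/0.003332 ≈ 607.1.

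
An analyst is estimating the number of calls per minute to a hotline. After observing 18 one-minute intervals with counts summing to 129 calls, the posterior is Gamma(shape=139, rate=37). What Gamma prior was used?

Gamma(shape=10, rate=19)

Gamma–Poisson conjugacy: posterior shape = α + Σxᵢ, posterior rate = β + n.
So α = 139 − 129 = 10 and β = 37 − 18 = 19.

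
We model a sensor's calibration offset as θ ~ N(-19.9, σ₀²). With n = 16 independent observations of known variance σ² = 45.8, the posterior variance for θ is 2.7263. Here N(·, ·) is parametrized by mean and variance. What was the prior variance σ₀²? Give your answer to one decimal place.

σ₀² = 57.3

For the Normal–Normal model with known σ², precisions add: τ_n = τ₀ + n/σ².
So 1/σ₀² = 1/2.7263 − 16/45.8 = 0.366797 − 0.349345 = 0.017452.
Hence σ₀² = 1/0.017452 ≈ 57.3.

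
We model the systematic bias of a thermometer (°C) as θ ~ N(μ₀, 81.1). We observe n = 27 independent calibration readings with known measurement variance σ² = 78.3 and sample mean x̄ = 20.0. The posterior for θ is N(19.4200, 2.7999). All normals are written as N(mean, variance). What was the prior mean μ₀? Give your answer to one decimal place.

With known observation variance, the Normal–Normal posterior has precision τ_n = τ₀ + n/σ² and mean μ_n = (τ₀μ₀ + (n/σ²)x̄)/τ_n.
Here τ₀ = 1/81.1 = 0.012330 and τ_data = 27/78.3 = 0.344828, so τ_n = 0.357158.
Rearranging for μ₀: μ₀ = (μ_n·τ_n − τ_data·x̄)/τ₀ = (19.4200·0.357158 − 0.344828·20.0) / 0.012330 = 0.039448/0.012330 ≈ 3.2.

μ₀ = 3.2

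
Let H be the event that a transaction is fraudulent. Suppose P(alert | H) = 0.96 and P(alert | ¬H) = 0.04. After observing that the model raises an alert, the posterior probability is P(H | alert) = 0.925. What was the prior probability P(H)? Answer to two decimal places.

P(H) = 0.34

In odds form, posterior odds = prior odds × likelihood ratio, so prior odds = posterior odds ÷ LR.
Posterior odds = 0.925/(1−0.925) = 12.3333. LR = 0.96/0.04 = 24.0000.
Prior odds = 12.3333/24.0000 = 0.5139, so P(H) = 0.5139/(1+0.5139) ≈ 0.34.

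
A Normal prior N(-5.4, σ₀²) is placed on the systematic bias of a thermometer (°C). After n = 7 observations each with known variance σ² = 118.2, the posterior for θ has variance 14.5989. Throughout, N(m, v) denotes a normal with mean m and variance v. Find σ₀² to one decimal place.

Posterior precision equals prior precision plus data precision: 1/σ_n² = 1/σ₀² + n/σ².
So 1/σ₀² = 1/14.5989 − 7/118.2 = 0.068498 − 0.059222 = 0.009276.
Hence σ₀² = 1/0.009276 ≈ 107.8.

σ₀² = 107.8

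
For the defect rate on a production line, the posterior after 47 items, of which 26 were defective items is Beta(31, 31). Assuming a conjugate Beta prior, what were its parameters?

Beta(5, 10)

Under Beta–binomial conjugacy the posterior parameters are (α+s, β+f).
So α = 31 − 26 = 5 and β = 31 − 21 = 10.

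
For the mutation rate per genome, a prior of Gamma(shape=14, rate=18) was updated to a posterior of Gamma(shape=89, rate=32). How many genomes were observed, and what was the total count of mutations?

A Gamma(α, β) prior (rate parametrization) on a Poisson rate with n observations summing to S gives posterior Gamma(α+S, β+n).
Matching: Σxᵢ = 89 − 14 = 75 and n = 32 − 18 = 14.

n = 14 genomes with total 75 mutations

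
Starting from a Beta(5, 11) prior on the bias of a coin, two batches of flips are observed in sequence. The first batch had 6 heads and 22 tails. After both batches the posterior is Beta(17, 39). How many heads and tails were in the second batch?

6 heads and 6 tails

Sequential conjugate updates are equivalent to a single update on the pooled data, so total successes = posterior α − prior α and total failures = posterior β − prior β.
Total across both batches: 17−5=12 heads, 39−11=28 tails.
Subtract the first batch: 12−6=6 heads and 28−22=6 tails.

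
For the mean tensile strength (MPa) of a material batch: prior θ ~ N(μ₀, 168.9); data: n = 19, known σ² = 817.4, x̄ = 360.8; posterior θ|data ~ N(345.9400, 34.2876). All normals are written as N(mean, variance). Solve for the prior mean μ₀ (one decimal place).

μ₀ = 287.6

The posterior mean is a precision-weighted average: μ_n = (τ₀μ₀ + τ_data·x̄)/(τ₀+τ_data), with τ₀=1/σ₀² and τ_data=n/σ².
Here τ₀ = 1/168.9 = 0.005921 and τ_data = 19/817.4 = 0.023244, so τ_n = 0.029165.
Rearranging for μ₀: μ₀ = (μ_n·τ_n − τ_data·x̄)/τ₀ = (345.9400·0.029165 − 0.023244·360.8) / 0.005921 = 1.702905/0.005921 ≈ 287.6.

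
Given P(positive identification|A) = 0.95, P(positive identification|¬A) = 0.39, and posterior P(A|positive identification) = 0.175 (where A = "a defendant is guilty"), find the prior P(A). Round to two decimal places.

P(A) = 0.08

Bayes' rule in odds form gives O(A|E) = O(A)·[P(E|A)/P(E|¬A)], hence O(A) = O(A|E)/LR.
Posterior odds = 0.175/(1−0.175) = 0.2121. LR = 0.95/0.39 = 2.4359.
Prior odds = 0.2121/2.4359 = 0.0871, so P(A) = 0.0871/(1+0.0871) ≈ 0.08.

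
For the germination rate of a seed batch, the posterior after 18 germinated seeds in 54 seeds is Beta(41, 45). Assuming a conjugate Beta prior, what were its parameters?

Beta(23, 9)

A Beta(a, b) prior with s successes and f failures in binomial data gives a Beta(a+s, b+f) posterior.
So a = 41 − 18 = 23 and b = 45 − 36 = 9.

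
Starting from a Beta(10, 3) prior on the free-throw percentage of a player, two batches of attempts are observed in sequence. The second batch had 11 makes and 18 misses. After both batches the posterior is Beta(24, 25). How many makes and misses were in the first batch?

Because Beta–binomial updating is additive in the counts, the combined data contributed (α_post−α_prior, β_post−β_prior) successes and failures.
Total across both batches: 24−10=14 makes, 25−3=22 misses.
Subtract the second batch: 14−11=3 makes and 22−18=4 misses.

3 makes and 4 misses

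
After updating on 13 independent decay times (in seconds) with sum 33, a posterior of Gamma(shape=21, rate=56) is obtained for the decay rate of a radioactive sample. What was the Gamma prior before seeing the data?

For an exponential likelihood with a Gamma(α, β) prior on the rate, n observations with total T give posterior Gamma(α+n, β+T).
So α = 21 − 13 = 8 and β = 56 − 33 = 23.

Gamma(shape=8, rate=23)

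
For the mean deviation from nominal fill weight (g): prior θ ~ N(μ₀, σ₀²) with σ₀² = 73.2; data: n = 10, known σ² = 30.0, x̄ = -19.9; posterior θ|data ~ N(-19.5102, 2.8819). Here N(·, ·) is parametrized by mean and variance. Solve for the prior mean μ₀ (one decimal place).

μ₀ = -10.0

With known observation variance, the Normal–Normal posterior has precision τ_n = τ₀ + n/σ² and mean μ_n = (τ₀μ₀ + (n/σ²)x̄)/τ_n.
Here τ₀ = 1/73.2 = 0.013661 and τ_data = 10/30.0 = 0.333333, so τ_n = 0.346994.
Rearranging for μ₀: μ₀ = (μ_n·τ_n − τ_data·x̄)/τ₀ = (-19.5102·0.346994 − 0.333333·-19.9) / 0.013661 = -0.136596/0.013661 ≈ -10.0.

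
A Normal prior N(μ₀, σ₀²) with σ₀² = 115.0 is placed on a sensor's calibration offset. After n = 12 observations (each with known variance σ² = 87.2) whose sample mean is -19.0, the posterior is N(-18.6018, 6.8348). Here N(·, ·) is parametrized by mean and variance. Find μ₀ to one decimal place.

μ₀ = -12.3

The posterior mean is a precision-weighted average: μ_n = (τ₀μ₀ + τ_data·x̄)/(τ₀+τ_data), with τ₀=1/σ₀² and τ_data=n/σ².
Here τ₀ = 1/115.0 = 0.008696 and τ_data = 12/87.2 = 0.137615, so τ_n = 0.146311.
Rearranging for μ₀: μ₀ = (μ_n·τ_n − τ_data·x̄)/τ₀ = (-18.6018·0.146311 − 0.137615·-19.0) / 0.008696 = -0.106963/0.008696 ≈ -12.3.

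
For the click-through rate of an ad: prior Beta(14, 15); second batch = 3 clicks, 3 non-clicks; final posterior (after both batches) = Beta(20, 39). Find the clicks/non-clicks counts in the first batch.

Sequential conjugate updates are equivalent to a single update on the pooled data, so total successes = posterior α − prior α and total failures = posterior β − prior β.
Total across both batches: 20−14=6 clicks, 39−15=24 non-clicks.
Subtract the second batch: 6−3=3 clicks and 24−3=21 non-clicks.

3 clicks and 21 non-clicks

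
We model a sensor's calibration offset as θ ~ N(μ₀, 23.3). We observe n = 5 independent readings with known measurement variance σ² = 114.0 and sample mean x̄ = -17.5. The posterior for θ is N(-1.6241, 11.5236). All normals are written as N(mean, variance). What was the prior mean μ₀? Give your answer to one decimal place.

With known observation variance, the Normal–Normal posterior has precision τ_n = τ₀ + n/σ² and mean μ_n = (τ₀μ₀ + (n/σ²)x̄)/τ_n.
Here τ₀ = 1/23.3 = 0.042918 and τ_data = 5/114.0 = 0.043860, so τ_n = 0.086778.
Rearranging for μ₀: μ₀ = (μ_n·τ_n − τ_data·x̄)/τ₀ = (-1.6241·0.086778 − 0.043860·-17.5) / 0.042918 = 0.626614/0.042918 ≈ 14.6.

μ₀ = 14.6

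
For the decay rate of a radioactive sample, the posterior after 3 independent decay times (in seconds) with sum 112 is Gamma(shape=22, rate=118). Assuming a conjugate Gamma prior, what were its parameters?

For an exponential likelihood with a Gamma(α, β) prior on the rate, n observations with total T give posterior Gamma(α+n, β+T).
So α = 22 − 3 = 19 and β = 118 − 112 = 6.

Gamma(shape=19, rate=6)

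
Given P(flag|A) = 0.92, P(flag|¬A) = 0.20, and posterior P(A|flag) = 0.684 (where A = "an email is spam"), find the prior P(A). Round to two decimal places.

Bayes' rule in odds form gives O(A|E) = O(A)·[P(E|A)/P(E|¬A)], hence O(A) = O(A|E)/LR.
Posterior odds = 0.684/(1−0.684) = 2.1646. LR = 0.92/0.20 = 4.6000.
Prior odds = 2.1646/4.6000 = 0.4706, so P(A) = 0.4706/(1+0.4706) ≈ 0.32.

P(A) = 0.32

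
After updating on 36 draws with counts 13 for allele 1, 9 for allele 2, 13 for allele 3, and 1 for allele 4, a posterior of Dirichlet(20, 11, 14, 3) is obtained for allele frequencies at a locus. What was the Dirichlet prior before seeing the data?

Dirichlet(7, 2, 1, 2)

For a Dirichlet(α) prior with multinomial counts c, the posterior is Dirichlet(α + c) componentwise.
Subtract each count from the matching posterior parameter: 20−13=7, 11−9=2, 14−13=1, 3−1=2.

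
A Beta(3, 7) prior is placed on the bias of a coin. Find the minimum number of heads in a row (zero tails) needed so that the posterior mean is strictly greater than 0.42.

After k heads and 0 tails the posterior is Beta(3+k, 7), with mean (3+k)/(3+7+k).
Set (3+k)/(10+k) > 0.42 and solve: k > (0.42·10 − 3)/(1 − 0.42) = 2.069.
The smallest integer exceeding 2.069 is 3.

k = 3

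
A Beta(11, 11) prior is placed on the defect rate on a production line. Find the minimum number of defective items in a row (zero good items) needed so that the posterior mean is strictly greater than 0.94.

After k defective items and 0 good items the posterior is Beta(11+k, 11), with mean (11+k)/(11+11+k).
Set (11+k)/(22+k) > 0.94 and solve: k > (0.94·22 − 11)/(1 − 0.94) = 161.333.
The smallest integer exceeding 161.333 is 162.

k = 162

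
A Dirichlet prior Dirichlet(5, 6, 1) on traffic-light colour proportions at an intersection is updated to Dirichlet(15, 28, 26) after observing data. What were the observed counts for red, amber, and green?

counts (10, 22, 25)

For a Dirichlet(α) prior with multinomial counts c, the posterior is Dirichlet(α + c) componentwise.
Counts are posterior − prior componentwise: 15−5=10, 28−6=22, 26−1=25.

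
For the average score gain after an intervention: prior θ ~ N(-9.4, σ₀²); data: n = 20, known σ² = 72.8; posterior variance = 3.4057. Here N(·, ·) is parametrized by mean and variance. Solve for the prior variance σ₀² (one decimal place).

For the Normal–Normal model with known σ², precisions add: τ_n = τ₀ + n/σ².
So 1/σ₀² = 1/3.4057 − 20/72.8 = 0.293625 − 0.274725 = 0.018900.
Hence σ₀² = 1/0.018900 ≈ 52.9.

σ₀² = 52.9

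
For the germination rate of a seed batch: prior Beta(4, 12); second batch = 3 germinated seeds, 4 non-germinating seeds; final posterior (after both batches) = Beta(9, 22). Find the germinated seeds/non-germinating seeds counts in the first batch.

Because Beta–binomial updating is additive in the counts, the combined data contributed (α_post−α_prior, β_post−β_prior) successes and failures.
Total across both batches: 9−4=5 germinated seeds, 22−12=10 non-germinating seeds.
Subtract the second batch: 5−3=2 germinated seeds and 10−4=6 non-germinating seeds.

2 germinated seeds and 6 non-germinating seeds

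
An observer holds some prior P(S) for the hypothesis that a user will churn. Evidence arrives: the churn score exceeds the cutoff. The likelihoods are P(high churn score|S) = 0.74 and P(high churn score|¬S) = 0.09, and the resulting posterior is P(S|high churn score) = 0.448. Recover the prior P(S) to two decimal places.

Bayes' rule in odds form gives O(S|E) = O(S)·[P(E|S)/P(E|¬S)], hence O(S) = O(S|E)/LR.
Posterior odds = 0.448/(1−0.448) = 0.8116. LR = 0.74/0.09 = 8.2222.
Prior odds = 0.8116/8.2222 = 0.0987, so P(S) = 0.0987/(1+0.0987) ≈ 0.09.

P(S) = 0.09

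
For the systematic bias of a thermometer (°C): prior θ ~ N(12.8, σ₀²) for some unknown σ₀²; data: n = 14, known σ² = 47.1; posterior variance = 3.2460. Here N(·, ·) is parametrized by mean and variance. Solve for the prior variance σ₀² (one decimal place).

σ₀² = 92.3

For the Normal–Normal model with known σ², precisions add: τ_n = τ₀ + n/σ².
So 1/σ₀² = 1/3.2460 − 14/47.1 = 0.308071 − 0.297240 = 0.010831.
Hence σ₀² = 1/0.010831 ≈ 92.3.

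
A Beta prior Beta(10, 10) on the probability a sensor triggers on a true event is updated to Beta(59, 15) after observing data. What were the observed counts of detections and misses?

49 detections and 5 misses

A Beta(α, β) prior with s successes and f failures in binomial data gives a Beta(α+s, β+f) posterior.
Match parameters: s=59−10=49, f=15−10=5.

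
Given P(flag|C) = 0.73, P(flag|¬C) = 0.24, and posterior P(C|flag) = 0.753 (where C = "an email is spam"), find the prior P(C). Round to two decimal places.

P(C) = 0.50

In odds form, posterior odds = prior odds × likelihood ratio, so prior odds = posterior odds ÷ LR.
Posterior odds = 0.753/(1−0.753) = 3.0486. LR = 0.73/0.24 = 3.0417.
Prior odds = 3.0486/3.0417 = 1.0023, so P(C) = 1.0023/(1+1.0023) ≈ 0.50.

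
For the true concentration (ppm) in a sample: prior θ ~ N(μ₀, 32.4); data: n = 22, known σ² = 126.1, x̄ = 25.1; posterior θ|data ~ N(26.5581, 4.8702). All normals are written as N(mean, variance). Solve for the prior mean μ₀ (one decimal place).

μ₀ = 34.8

The posterior mean is a precision-weighted average: μ_n = (τ₀μ₀ + τ_data·x̄)/(τ₀+τ_data), with τ₀=1/σ₀² and τ_data=n/σ².
Here τ₀ = 1/32.4 = 0.030864 and τ_data = 22/126.1 = 0.174465, so τ_n = 0.205329.
Rearranging for μ₀: μ₀ = (μ_n·τ_n − τ_data·x̄)/τ₀ = (26.5581·0.205329 − 0.174465·25.1) / 0.030864 = 1.074077/0.030864 ≈ 34.8.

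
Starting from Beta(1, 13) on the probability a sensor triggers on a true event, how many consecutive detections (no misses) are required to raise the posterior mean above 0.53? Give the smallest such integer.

After k detections and 0 misses the posterior is Beta(1+k, 13), with mean (1+k)/(1+13+k).
Set (1+k)/(14+k) > 0.53 and solve: k > (0.53·14 − 1)/(1 − 0.53) = 13.660.
The smallest integer exceeding 13.660 is 14.

k = 14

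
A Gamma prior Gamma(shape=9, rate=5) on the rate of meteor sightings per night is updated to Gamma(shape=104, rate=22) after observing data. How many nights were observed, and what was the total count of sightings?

Gamma–Poisson conjugacy: posterior shape = α + Σxᵢ, posterior rate = β + n.
Matching: Σxᵢ = 104 − 9 = 95 and n = 22 − 5 = 17.

n = 17 nights with total 95 sightings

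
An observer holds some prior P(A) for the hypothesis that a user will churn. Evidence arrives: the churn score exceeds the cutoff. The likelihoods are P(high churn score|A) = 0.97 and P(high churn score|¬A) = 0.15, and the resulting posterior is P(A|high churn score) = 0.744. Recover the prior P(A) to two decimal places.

P(A) = 0.31

Bayes' rule in odds form gives O(A|E) = O(A)·[P(E|A)/P(E|¬A)], hence O(A) = O(A|E)/LR.
Posterior odds = 0.744/(1−0.744) = 2.9062. LR = 0.97/0.15 = 6.4667.
Prior odds = 2.9062/6.4667 = 0.4494, so P(A) = 0.4494/(1+0.4494) ≈ 0.31.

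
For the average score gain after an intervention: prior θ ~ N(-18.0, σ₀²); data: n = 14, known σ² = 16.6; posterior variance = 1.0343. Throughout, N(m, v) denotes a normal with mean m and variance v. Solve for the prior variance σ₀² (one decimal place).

Posterior precision equals prior precision plus data precision: 1/σ_n² = 1/σ₀² + n/σ².
So 1/σ₀² = 1/1.0343 − 14/16.6 = 0.966837 − 0.843373 = 0.123464.
Hence σ₀² = 1/0.123464 ≈ 8.1.

σ₀² = 8.1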